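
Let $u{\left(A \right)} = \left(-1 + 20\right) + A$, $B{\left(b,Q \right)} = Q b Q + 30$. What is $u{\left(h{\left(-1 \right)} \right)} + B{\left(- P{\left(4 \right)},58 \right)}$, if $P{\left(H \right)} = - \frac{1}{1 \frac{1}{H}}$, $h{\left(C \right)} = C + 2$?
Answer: $13506$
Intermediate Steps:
$h{\left(C \right)} = 2 + C$
$P{\left(H \right)} = - H$ ($P{\left(H \right)} = - \frac{1}{\frac{1}{H}} = - H$)
$B{\left(b,Q \right)} = 30 + b Q^{2}$ ($B{\left(b,Q \right)} = b Q^{2} + 30 = 30 + b Q^{2}$)
$u{\left(A \right)} = 19 + A$
$u{\left(h{\left(-1 \right)} \right)} + B{\left(- P{\left(4 \right)},58 \right)} = \left(19 + \left(2 - 1\right)\right) + \left(30 + - \left(-1\right) 4 \cdot 58^{2}\right) = \left(19 + 1\right) + \left(30 + \left(-1\right) \left(-4\right) 3364\right) = 20 + \left(30 + 4 \cdot 3364\right) = 20 + \left(30 + 13456\right) = 20 + 13486 = 13506$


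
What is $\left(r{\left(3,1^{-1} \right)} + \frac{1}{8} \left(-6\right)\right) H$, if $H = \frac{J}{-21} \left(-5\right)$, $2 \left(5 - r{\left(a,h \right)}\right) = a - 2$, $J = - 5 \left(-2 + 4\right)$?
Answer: $- \frac{125}{14} \approx -8.9286$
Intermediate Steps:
$J = -10$ ($J = \left(-5\right) 2 = -10$)
$r{\left(a,h \right)} = 6 - \frac{a}{2}$ ($r{\left(a,h \right)} = 5 - \frac{a - 2}{2} = 5 - \frac{-2 + a}{2} = 5 - \left(-1 + \frac{a}{2}\right) = 6 - \frac{a}{2}$)
$H = - \frac{50}{21}$ ($H = - \frac{10}{-21} \left(-5\right) = \left(-10\right) \left(- \frac{1}{21}\right) \left(-5\right) = \frac{10}{21} \left(-5\right) = - \frac{50}{21} \approx -2.381$)
$\left(r{\left(3,1^{-1} \right)} + \frac{1}{8} \left(-6\right)\right) H = \left(\left(6 - \frac{3}{2}\right) + \frac{1}{8} \left(-6\right)\right) \left(- \frac{50}{21}\right) = \left(\frac{9}{2} - \frac{3}{4}\right) \left(- \frac{50}{21}\right) = \frac{15}{4} \left(- \frac{50}{21}\right) = - \frac{125}{14}$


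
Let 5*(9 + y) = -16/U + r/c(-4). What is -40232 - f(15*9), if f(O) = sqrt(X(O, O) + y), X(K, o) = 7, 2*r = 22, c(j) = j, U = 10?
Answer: -40232 - I*sqrt(287)/10 ≈ -40232.0 - 1.6941*I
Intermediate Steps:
r = 11 (r = (1/2)*22 = 11)
y = -987/100 (y = -9 + (-16/10 + 11/(-4))/5 = -9 + (-16*1/10 + 11*(-1/4))/5 = -9 + (-8/5 - 11/4)/5 = -9 + (1/5)*(-87/20) = -9 - 87/100 = -987/100 ≈ -9.8700)
f(O) = I*sqrt(287)/10 (f(O) = sqrt(7 - 987/100) = sqrt(-287/100) = I*sqrt(287)/10)
-40232 - f(15*9) = -40232 - I*sqrt(287)/10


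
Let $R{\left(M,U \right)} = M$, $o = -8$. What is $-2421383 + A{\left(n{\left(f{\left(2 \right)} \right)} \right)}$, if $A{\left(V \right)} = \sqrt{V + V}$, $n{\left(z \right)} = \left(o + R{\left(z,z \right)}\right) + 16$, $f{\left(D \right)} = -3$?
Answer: $-2421383 + \sqrt{10} \approx -2.4214 \cdot 10^{6}$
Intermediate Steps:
$n{\left(z \right)} = 8 + z$ ($n{\left(z \right)} = \left(-8 + z\right) + 16 = 8 + z$)
$A{\left(V \right)} = \sqrt{2} \sqrt{V}$ ($A{\left(V \right)} = \sqrt{2 V} = \sqrt{2} \sqrt{V}$)
$-2421383 + A{\left(n{\left(f{\left(2 \right)} \right)} \right)} = -2421383 + \sqrt{2} \sqrt{8 - 3} = -2421383 + \sqrt{2} \sqrt{5} = -2421383 + \sqrt{10}$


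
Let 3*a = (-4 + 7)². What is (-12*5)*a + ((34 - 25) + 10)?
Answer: -161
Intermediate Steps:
a = 3 (a = (-4 + 7)²/3 = (⅓)*3² = (⅓)*9 = 3)
(-12*5)*a + ((34 - 25) + 10) = -12*5*3 + ((34 - 25) + 10) = -60*3 + (9 + 10) = -180 + 19 = -161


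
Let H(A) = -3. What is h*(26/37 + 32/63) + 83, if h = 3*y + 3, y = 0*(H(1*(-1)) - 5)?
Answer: 67313/777 ≈ 86.632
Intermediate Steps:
y = 0 (y = 0*(-3 - 5) = 0*(-8) = 0)
h = 3 (h = 3*0 + 3 = 0 + 3 = 3)
h*(26/37 + 32/63) + 83 = 3*(26/37 + 32/63) + 83 = 3*(2822/2331) + 83 = 2822/777 + 83 = 67313/777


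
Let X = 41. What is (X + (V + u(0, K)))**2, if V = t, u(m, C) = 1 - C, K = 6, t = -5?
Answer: 961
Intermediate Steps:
V = -5
(X + (V + u(0, K)))**2 = (41 + (-5 + (1 - 1*6)))**2 = (41 + (-5 + (1 - 6)))**2 = (41 + (-5 - 5))**2 = (41 - 10)**2 = 31**2 = 961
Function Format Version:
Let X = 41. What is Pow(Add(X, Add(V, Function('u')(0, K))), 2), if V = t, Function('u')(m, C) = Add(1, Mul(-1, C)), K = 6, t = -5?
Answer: 961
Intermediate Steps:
V = -5
Pow(Add(X, Add(V, Function('u')(0, K))), 2) = Pow(Add(41, Add(-5, Add(1, Mul(-1, 6)))), 2) = Pow(Add(41, Add(-5, Add(1, -6))), 2) = Pow(Add(41, Add(-5, -5)), 2) = Pow(Add(41, -10), 2) = Pow(31, 2) = 961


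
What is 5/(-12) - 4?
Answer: -53/12 ≈ -4.4167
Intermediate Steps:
5/(-12) - 4 = -1/12*5 - 4 = -5/12 - 4 = -53/12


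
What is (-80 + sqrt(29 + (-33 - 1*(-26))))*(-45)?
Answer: 3600 - 45*sqrt(22) ≈ 3388.9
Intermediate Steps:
(-80 + sqrt(29 + (-33 - 1*(-26))))*(-45) = (-80 + sqrt(29 + (-33 + 26)))*(-45) = (-80 + sqrt(29 - 7))*(-45) = (-80 + sqrt(22))*(-45) = 3600 - 45*sqrt(22)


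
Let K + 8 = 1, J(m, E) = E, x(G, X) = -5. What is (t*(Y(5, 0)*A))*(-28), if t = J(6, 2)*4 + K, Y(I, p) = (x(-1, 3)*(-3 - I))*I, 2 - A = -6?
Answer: -44800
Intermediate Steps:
A = 8 (A = 2 - 1*(-6) = 2 + 6 = 8)
K = -7 (K = -8 + 1 = -7)
Y(I, p) = I*(15 + 5*I) (Y(I, p) = (-5*(-3 - I))*I = (15 + 5*I)*I = I*(15 + 5*I))
t = 1 (t = 2*4 - 7 = 8 - 7 = 1)
(t*(Y(5, 0)*A))*(-28) = (1*((5*5*(3 + 5))*8))*(-28) = (1*((5*5*8)*8))*(-28) = (1*(200*8))*(-28) = (1*1600)*(-28) = 1600*(-28) = -44800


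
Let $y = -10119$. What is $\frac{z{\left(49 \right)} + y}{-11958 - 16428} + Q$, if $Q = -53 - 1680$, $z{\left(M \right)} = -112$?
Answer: $- \frac{49182707}{28386} \approx -1732.6$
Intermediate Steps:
$Q = -1733$ ($Q = -53 - 1680 = -1733$)
$\frac{z{\left(49 \right)} + y}{-11958 - 16428} + Q = \frac{-112 - 10119}{-11958 - 16428} - 1733 = - \frac{10231}{-28386} - 1733 = \left(-10231\right) \left(- \frac{1}{28386}\right) - 1733 = \frac{10231}{28386} - 1733 = - \frac{49182707}{28386}$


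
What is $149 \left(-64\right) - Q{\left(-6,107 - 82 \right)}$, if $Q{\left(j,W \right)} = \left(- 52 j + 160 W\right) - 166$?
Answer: $-13682$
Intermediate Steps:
$Q{\left(j,W \right)} = -166 - 52 j + 160 W$
$149 \left(-64\right) - Q{\left(-6,107 - 82 \right)} = 149 \left(-64\right) - \left(-166 - -312 + 160 \left(107 - 82\right)\right) = -9536 - \left(-166 + 312 + 160 \cdot 25\right) = -9536 - \left(-166 + 312 + 4000\right) = -9536 - 4146 = -13682$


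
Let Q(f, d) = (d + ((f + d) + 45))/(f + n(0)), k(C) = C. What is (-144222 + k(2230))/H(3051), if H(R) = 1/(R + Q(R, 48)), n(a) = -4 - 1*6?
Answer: -1317867935736/3041 ≈ -4.3337e+8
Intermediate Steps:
n(a) = -10 (n(a) = -4 - 6 = -10)
Q(f, d) = (45 + f + 2*d)/(-10 + f) (Q(f, d) = (d + ((f + d) + 45))/(f - 10) = (d + ((d + f) + 45))/(-10 + f) = (d + (45 + d + f))/(-10 + f) = (45 + f + 2*d)/(-10 + f))
H(R) = 1/(R + (141 + R)/(-10 + R)) (H(R) = 1/(R + (45 + R + 2*48)/(-10 + R)) = 1/(R + (45 + R + 96)/(-10 + R)) = 1/(R + (141 + R)/(-10 + R)))
(-144222 + k(2230))/H(3051) = (-144222 + 2230)/(((-10 + 3051)/(141 + 3051 + 3051*(-10 + 3051)))) = -141992/(3041/(141 + 3051 + 3051*3041)) = -141992/(3041/(141 + 3051 + 9278091)) = -141992/(3041/9281283) = -141992/((1/9281283)*3041) = -141992/3041/9281283 = -141992*9281283/3041 = -1317867935736/3041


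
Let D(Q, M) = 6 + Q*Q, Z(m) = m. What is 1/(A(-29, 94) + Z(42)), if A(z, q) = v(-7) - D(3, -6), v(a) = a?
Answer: 1/20 ≈ 0.050000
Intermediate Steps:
D(Q, M) = 6 + Q**2
A(z, q) = -22 (A(z, q) = -7 - (6 + 3**2) = -7 - (6 + 9) = -7 - 1*15 = -7 - 15 = -22)
1/(A(-29, 94) + Z(42)) = 1/(-22 + 42) = 1/20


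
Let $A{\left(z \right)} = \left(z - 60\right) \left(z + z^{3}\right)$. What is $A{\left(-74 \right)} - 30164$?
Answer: $54279768$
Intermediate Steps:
$A{\left(z \right)} = \left(-60 + z\right) \left(z + z^{3}\right)$
$A{\left(-74 \right)} - 30164 = - 74 \left(-60 - 74 + \left(-74\right)^{3} - 60 \left(-74\right)^{2}\right) - 30164 = - 74 \left(-60 - 74 - 405224 - 328560\right) - 30164 = \left(-74\right) \left(-733918\right) - 30164 = 54309932 - 30164 = 54279768$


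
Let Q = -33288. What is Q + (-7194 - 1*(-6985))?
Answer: -33497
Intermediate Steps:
Q + (-7194 - 1*(-6985)) = -33288 + (-7194 - 1*(-6985)) = -33288 + (-7194 + 6985) = -33288 - 209 = -33497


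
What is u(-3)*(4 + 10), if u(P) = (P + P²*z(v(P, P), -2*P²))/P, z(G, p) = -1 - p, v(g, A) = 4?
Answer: -700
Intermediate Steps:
u(P) = (P + P²*(-1 + 2*P²))/P (u(P) = (P + P²*(-1 - (-2)*P²))/P = (P + P²*(-1 + 2*P²))/P)
u(-3)*(4 + 10) = (1 - 1*(-3) + 2*(-3)³)*(4 + 10) = (1 + 3 + 2*(-27))*14 = (1 + 3 - 54)*14 = -50*14 = -700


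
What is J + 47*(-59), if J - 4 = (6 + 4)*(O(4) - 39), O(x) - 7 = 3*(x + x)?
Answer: -2849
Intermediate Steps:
O(x) = 7 + 6*x (O(x) = 7 + 3*(x + x) = 7 + 3*(2*x) = 7 + 6*x)
J = -76 (J = 4 + (6 + 4)*((7 + 6*4) - 39) = 4 + 10*((7 + 24) - 39) = 4 + 10*(31 - 39) = 4 + 10*(-8) = 4 - 80 = -76)
J + 47*(-59) = -76 + 47*(-59) = -76 - 2773 = -2849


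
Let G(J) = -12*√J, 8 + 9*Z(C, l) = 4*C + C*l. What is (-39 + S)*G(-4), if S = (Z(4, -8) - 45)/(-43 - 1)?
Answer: 910*I ≈ 910.0*I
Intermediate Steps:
Z(C, l) = -8/9 + 4*C/9 + C*l/9 (Z(C, l) = -8/9 + (4*C + C*l)/9 = -8/9 + (4*C/9 + C*l/9) = -8/9 + 4*C/9 + C*l/9)
S = 13/12 (S = ((-8/9 + (4/9)*4 + (⅑)*4*(-8)) - 45)/(-43 - 1) = ((-8/9 + 16/9 - 32/9) - 45)/(-44) = (-8/3 - 45)*(-1/44) = -143/3*(-1/44) = 13/12 ≈ 1.0833)
(-39 + S)*G(-4) = (-39 + 13/12)*(-24*I) = -(-455)*2*I = -(-910)*I = 910*I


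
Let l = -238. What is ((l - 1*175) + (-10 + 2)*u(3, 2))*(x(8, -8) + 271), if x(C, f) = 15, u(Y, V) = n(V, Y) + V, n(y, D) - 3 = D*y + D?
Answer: -150150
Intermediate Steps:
n(y, D) = 3 + D + D*y (n(y, D) = 3 + (D*y + D) = 3 + (D + D*y) = 3 + D + D*y)
u(Y, V) = 3 + V + Y + V*Y (u(Y, V) = (3 + Y + Y*V) + V = (3 + Y + V*Y) + V = 3 + V + Y + V*Y)
((l - 1*175) + (-10 + 2)*u(3, 2))*(x(8, -8) + 271) = ((-238 - 1*175) + (-10 + 2)*(3 + 2 + 3 + 2*3))*(15 + 271) = ((-238 - 175) - 8*(3 + 2 + 3 + 6))*286 = (-413 - 8*14)*286 = (-413 - 112)*286 = -525*286 = -150150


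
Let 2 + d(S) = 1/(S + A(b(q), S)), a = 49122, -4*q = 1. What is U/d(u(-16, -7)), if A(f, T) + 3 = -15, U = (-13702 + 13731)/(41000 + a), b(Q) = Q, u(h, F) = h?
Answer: -493/3109209 ≈ -0.00015856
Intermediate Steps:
q = -¼ (q = -¼*1 = -¼ ≈ -0.25000)
U = 29/90122 (U = (-13702 + 13731)/(41000 + 49122) = 29/90122 ≈ 0.00032179)
A(f, T) = -18 (A(f, T) = -3 - 15 = -18)
d(S) = -2 + 1/(-18 + S) (d(S) = -2 + 1/(S - 18) = -2 + 1/(-18 + S))
U/d(u(-16, -7)) = 29/(90122*(((37 - 2*(-16))/(-18 - 16)))) = 29/(90122*(((37 + 32)/(-34)))) = 29/(90122*((-1/34*69))) = 29/(90122*(-69/34)) = (29/90122)*(-34/69) = -493/3109209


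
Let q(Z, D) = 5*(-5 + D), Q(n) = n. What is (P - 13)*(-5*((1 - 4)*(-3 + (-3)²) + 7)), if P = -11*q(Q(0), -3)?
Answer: 23485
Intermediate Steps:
q(Z, D) = -25 + 5*D
P = 440 (P = -11*(-25 + 5*(-3)) = -11*(-25 - 15) = -11*(-40) = 440)
(P - 13)*(-5*((1 - 4)*(-3 + (-3)²) + 7)) = (440 - 13)*(-5*((1 - 4)*(-3 + (-3)²) + 7)) = 427*(-5*(-3*(-3 + 9) + 7)) = 427*(-5*(-3*6 + 7)) = 427*(-5*(-18 + 7)) = 427*(-5*(-11)) = 427*55 = 23485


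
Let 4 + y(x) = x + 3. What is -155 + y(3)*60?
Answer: -35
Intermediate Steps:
y(x) = -1 + x (y(x) = -4 + (x + 3) = -4 + (3 + x) = -1 + x)
-155 + y(3)*60 = -155 + (-1 + 3)*60 = -155 + 2*60 = -155 + 120 = -35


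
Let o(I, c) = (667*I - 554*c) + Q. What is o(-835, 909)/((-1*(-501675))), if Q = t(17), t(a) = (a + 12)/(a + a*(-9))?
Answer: -9615483/4548520 ≈ -2.1140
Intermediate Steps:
t(a) = -(12 + a)/(8*a) (t(a) = (12 + a)/(a - 9*a) = (12 + a)/((-8*a)) = (12 + a)*(-1/(8*a)) = -(12 + a)/(8*a))
Q = -29/136 (Q = (1/8)*(-12 - 1*17)/17 = (1/8)*(1/17)*(-12 - 17) = (1/8)*(1/17)*(-29) = -29/136 ≈ -0.21324)
o(I, c) = -29/136 - 554*c + 667*I (o(I, c) = (667*I - 554*c) - 29/136 = (-554*c + 667*I) - 29/136 = -29/136 - 554*c + 667*I)
o(-835, 909)/((-1*(-501675))) = (-29/136 - 554*909 + 667*(-835))/((-1*(-501675))) = (-29/136 - 503586 - 556945)/501675 = -144232245/136*1/501675 = -9615483/4548520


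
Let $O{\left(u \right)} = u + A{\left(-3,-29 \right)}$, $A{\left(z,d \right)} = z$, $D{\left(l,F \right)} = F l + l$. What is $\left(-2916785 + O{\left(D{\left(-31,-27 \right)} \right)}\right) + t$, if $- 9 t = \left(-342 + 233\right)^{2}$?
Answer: $- \frac{26255719}{9} \approx -2.9173 \cdot 10^{6}$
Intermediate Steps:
$D{\left(l,F \right)} = l + F l$
$t = - \frac{11881}{9}$ ($t = - \frac{\left(-342 + 233\right)^{2}}{9} = - \frac{\left(-109\right)^{2}}{9} = \left(- \frac{1}{9}\right) 11881 = - \frac{11881}{9} \approx -1320.1$)
$O{\left(u \right)} = -3 + u$ ($O{\left(u \right)} = u - 3 = -3 + u$)
$\left(-2916785 + O{\left(D{\left(-31,-27 \right)} \right)}\right) + t = \left(-2916785 - \left(3 + 31 \left(1 - 27\right)\right)\right) - \frac{11881}{9} = \left(-2916785 - -803\right) - \frac{11881}{9} = \left(-2916785 + \left(-3 + 806\right)\right) - \frac{11881}{9} = \left(-2916785 + 803\right) - \frac{11881}{9} = -2915982 - \frac{11881}{9} = - \frac{26255719}{9}$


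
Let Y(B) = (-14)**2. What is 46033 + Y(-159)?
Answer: 46229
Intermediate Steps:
Y(B) = 196
46033 + Y(-159) = 46033 + 196 = 46229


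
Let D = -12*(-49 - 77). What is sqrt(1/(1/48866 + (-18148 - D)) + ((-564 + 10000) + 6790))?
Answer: 2*sqrt(3743967639804333352653)/960705559 ≈ 127.38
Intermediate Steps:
D = 1512 (D = -12*(-126) = 1512)
sqrt(1/(1/48866 + (-18148 - D)) + ((-564 + 10000) + 6790)) = sqrt(1/(1/48866 + (-18148 - 1*1512)) + ((-564 + 10000) + 6790)) = sqrt(1/(1/48866 + (-18148 - 1512)) + (9436 + 6790)) = sqrt(1/(1/48866 - 19660) + 16226) = sqrt(1/(-960705559/48866) + 16226) = sqrt(-48866/960705559 + 16226) = sqrt(15588408351468/960705559) = 2*sqrt(3743967639804333352653)/960705559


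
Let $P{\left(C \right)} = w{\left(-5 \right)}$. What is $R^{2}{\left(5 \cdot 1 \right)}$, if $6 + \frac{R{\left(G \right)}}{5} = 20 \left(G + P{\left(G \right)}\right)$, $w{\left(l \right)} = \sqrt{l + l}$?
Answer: $120900 + 94000 i \sqrt{10} \approx 1.209 \cdot 10^{5} + 2.9725 \cdot 10^{5} i$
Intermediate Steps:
$w{\left(l \right)} = \sqrt{2} \sqrt{l}$ ($w{\left(l \right)} = \sqrt{2 l} = \sqrt{2} \sqrt{l}$)
$P{\left(C \right)} = i \sqrt{10}$ ($P{\left(C \right)} = \sqrt{2} \sqrt{-5} = \sqrt{2} i \sqrt{5} = i \sqrt{10}$)
$R{\left(G \right)} = -30 + 100 G + 100 i \sqrt{10}$ ($R{\left(G \right)} = -30 + 5 \cdot 20 \left(G + i \sqrt{10}\right) = -30 + 5 \left(20 G + 20 i \sqrt{10}\right) = -30 + \left(100 G + 100 i \sqrt{10}\right) = -30 + 100 G + 100 i \sqrt{10}$)
$R^{2}{\left(5 \cdot 1 \right)} = \left(-30 + 100 \cdot 5 \cdot 1 + 100 i \sqrt{10}\right)^{2} = \left(-30 + 100 \cdot 5 + 100 i \sqrt{10}\right)^{2} = \left(-30 + 500 + 100 i \sqrt{10}\right)^{2} = \left(470 + 100 i \sqrt{10}\right)^{2}$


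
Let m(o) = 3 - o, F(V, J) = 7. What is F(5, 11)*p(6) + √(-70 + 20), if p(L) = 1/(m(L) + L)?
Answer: 7/3 + 5*I*√2 ≈ 2.3333 + 7.0711*I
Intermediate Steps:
p(L) = ⅓ (p(L) = 1/((3 - L) + L) = 1/3 = ⅓)
F(5, 11)*p(6) + √(-70 + 20) = 7*(⅓) + √(-70 + 20) = 7/3 + √(-50) = 7/3 + 5*I*√2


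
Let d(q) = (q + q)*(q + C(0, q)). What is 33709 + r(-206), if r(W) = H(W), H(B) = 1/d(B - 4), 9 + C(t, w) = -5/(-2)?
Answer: 3065159371/90930 ≈ 33709.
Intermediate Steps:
C(t, w) = -13/2 (C(t, w) = -9 - 5/(-2) = -9 - 5*(-½) = -9 + 5/2 = -13/2)
d(q) = 2*q*(-13/2 + q) (d(q) = (q + q)*(q - 13/2) = (2*q)*(-13/2 + q) = 2*q*(-13/2 + q))
H(B) = 1/((-21 + 2*B)*(-4 + B)) (H(B) = 1/((B - 4)*(-13 + 2*(B - 4))) = 1/((-4 + B)*(-13 + 2*(-4 + B))) = 1/((-4 + B)*(-13 + (-8 + 2*B))) = 1/((-4 + B)*(-21 + 2*B)) = 1/((-21 + 2*B)*(-4 + B)))
r(W) = 1/((-21 + 2*W)*(-4 + W))
33709 + r(-206) = 33709 + 1/((-21 + 2*(-206))*(-4 - 206)) = 33709 + 1/(-21 - 412*(-210)) = 33709 - 1/210/(-433) = 33709 - 1/433*(-1/210) = 33709 + 1/90930 = 3065159371/90930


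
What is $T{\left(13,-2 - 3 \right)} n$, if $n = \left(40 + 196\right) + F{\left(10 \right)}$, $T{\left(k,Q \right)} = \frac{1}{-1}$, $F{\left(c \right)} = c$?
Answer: $-246$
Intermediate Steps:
$T{\left(k,Q \right)} = -1$
$n = 246$ ($n = \left(40 + 196\right) + 10 = 236 + 10 = 246$)
$T{\left(13,-2 - 3 \right)} n = \left(-1\right) 246 = -246$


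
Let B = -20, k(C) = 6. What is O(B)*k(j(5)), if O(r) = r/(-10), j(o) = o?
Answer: 12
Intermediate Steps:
O(r) = -r/10 (O(r) = r*(-⅒) = -r/10)
O(B)*k(j(5)) = -⅒*(-20)*6 = 2*6 = 12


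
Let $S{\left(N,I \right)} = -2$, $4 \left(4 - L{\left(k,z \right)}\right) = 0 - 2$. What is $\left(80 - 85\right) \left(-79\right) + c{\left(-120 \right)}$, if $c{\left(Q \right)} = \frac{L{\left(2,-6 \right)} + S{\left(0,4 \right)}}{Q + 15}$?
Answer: $\frac{16589}{42} \approx 394.98$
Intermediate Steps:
$L{\left(k,z \right)} = \frac{9}{2}$ ($L{\left(k,z \right)} = 4 - \frac{0 - 2}{4} = 4 - - \frac{1}{2} = 4 + \frac{1}{2} = \frac{9}{2}$)
$c{\left(Q \right)} = \frac{5}{2 \left(15 + Q\right)}$ ($c{\left(Q \right)} = \frac{\frac{9}{2} - 2}{Q + 15} = \frac{5}{2 \left(15 + Q\right)}$)
$\left(80 - 85\right) \left(-79\right) + c{\left(-120 \right)} = \left(80 - 85\right) \left(-79\right) + \frac{5}{2 \left(15 - 120\right)} = \left(-5\right) \left(-79\right) + \frac{5}{2 \left(-105\right)} = 395 + \frac{5}{2} \left(- \frac{1}{105}\right) = 395 - \frac{1}{42} = \frac{16589}{42}$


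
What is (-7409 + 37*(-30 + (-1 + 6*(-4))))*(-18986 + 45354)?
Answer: -249019392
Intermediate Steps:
(-7409 + 37*(-30 + (-1 + 6*(-4))))*(-18986 + 45354) = (-7409 + 37*(-30 + (-1 - 24)))*26368 = (-7409 + 37*(-30 - 25))*26368 = (-7409 + 37*(-55))*26368 = (-7409 - 2035)*26368 = -9444*26368 = -249019392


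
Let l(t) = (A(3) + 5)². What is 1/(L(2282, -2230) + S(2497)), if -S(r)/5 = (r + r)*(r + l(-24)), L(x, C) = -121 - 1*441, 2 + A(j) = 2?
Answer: -1/62974902 ≈ -1.5879e-8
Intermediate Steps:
A(j) = 0 (A(j) = -2 + 2 = 0)
L(x, C) = -562 (L(x, C) = -121 - 441 = -562)
l(t) = 25 (l(t) = (0 + 5)² = 5² = 25)
S(r) = -10*r*(25 + r) (S(r) = -5*(r + r)*(r + 25) = -5*2*r*(25 + r) = -10*r*(25 + r))
1/(L(2282, -2230) + S(2497)) = 1/(-562 - 10*2497*(25 + 2497)) = 1/(-562 - 10*2497*2522) = 1/(-562 - 62974340) = 1/(-62974902) = -1/62974902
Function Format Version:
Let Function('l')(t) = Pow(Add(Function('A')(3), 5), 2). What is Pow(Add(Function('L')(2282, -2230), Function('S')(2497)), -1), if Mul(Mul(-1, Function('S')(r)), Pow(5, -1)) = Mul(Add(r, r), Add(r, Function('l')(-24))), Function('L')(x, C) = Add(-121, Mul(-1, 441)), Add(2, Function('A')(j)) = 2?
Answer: Rational(-1, 62974902) ≈ -1.5879e-8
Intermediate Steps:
Function('A')(j) = 0 (Function('A')(j) = Add(-2, 2) = 0)
Function('L')(x, C) = -562 (Function('L')(x, C) = Add(-121, -441) = -562)
Function('l')(t) = 25 (Function('l')(t) = Pow(Add(0, 5), 2) = Pow(5, 2) = 25)
Function('S')(r) = Mul(-10, r, Add(25, r)) (Function('S')(r) = Mul(-5, Mul(Add(r, r), Add(r, 25))) = Mul(-5, Mul(Mul(2, r), Add(25, r))) = Mul(-5, Mul(2, r, Add(25, r))) = Mul(-10, r, Add(25, r)))
Pow(Add(Function('L')(2282, -2230), Function('S')(2497)), -1) = Pow(Add(-562, Mul(-10, 2497, Add(25, 2497))), -1) = Pow(Add(-562, Mul(-10, 2497, 2522)), -1) = Pow(Add(-562, -62974340), -1) = Pow(-62974902, -1) = Rational(-1, 62974902)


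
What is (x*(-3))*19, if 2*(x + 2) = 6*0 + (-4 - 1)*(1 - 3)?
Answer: -171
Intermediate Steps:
x = 3 (x = -2 + (6*0 + (-4 - 1)*(1 - 3))/2 = -2 + (0 - 5*(-2))/2 = -2 + (0 + 10)/2 = -2 + (½)*10 = -2 + 5 = 3)
(x*(-3))*19 = (3*(-3))*19 = -9*19 = -171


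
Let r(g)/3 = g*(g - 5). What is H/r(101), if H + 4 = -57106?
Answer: -28555/14544 ≈ -1.9634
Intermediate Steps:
H = -57110 (H = -4 - 57106 = -57110)
r(g) = 3*g*(-5 + g) (r(g) = 3*(g*(g - 5)) = 3*(g*(-5 + g)) = 3*g*(-5 + g))
H/r(101) = -57110*1/(303*(-5 + 101)) = -57110/(3*101*96) = -57110/29088 = -57110*1/29088 = -28555/14544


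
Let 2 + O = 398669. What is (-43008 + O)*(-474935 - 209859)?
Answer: -243553149246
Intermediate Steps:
O = 398667 (O = -2 + 398669 = 398667)
(-43008 + O)*(-474935 - 209859) = (-43008 + 398667)*(-474935 - 209859) = 355659*(-684794) = -243553149246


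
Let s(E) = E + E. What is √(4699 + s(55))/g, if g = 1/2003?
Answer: 2003*√4809 ≈ 1.3890e+5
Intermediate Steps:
s(E) = 2*E
g = 1/2003 ≈ 0.00049925
√(4699 + s(55))/g = √(4699 + 2*55)/(1/2003) = √(4699 + 110)*2003 = √4809*2003 = 2003*√4809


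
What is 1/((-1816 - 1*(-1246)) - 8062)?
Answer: -1/8632 ≈ -0.00011585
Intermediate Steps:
1/((-1816 - 1*(-1246)) - 8062) = 1/((-1816 + 1246) - 8062) = 1/(-570 - 8062) = 1/(-8632) = -1/8632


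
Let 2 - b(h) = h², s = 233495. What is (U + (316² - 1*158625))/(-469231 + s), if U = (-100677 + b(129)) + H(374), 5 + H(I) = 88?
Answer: 88001/117868 ≈ 0.74661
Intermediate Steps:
H(I) = 83 (H(I) = -5 + 88 = 83)
b(h) = 2 - h²
U = -117233 (U = (-100677 + (2 - 1*129²)) + 83 = (-100677 + (2 - 1*16641)) + 83 = (-100677 + (2 - 16641)) + 83 = (-100677 - 16639) + 83 = -117316 + 83 = -117233)
(U + (316² - 1*158625))/(-469231 + s) = (-117233 + (316² - 1*158625))/(-469231 + 233495) = (-117233 + (99856 - 158625))/(-235736) = (-117233 - 58769)*(-1/235736) = -176002*(-1/235736) = 88001/117868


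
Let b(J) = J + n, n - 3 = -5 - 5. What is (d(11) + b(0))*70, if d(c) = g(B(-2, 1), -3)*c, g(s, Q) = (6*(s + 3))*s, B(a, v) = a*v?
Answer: -9730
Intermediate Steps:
g(s, Q) = s*(18 + 6*s) (g(s, Q) = (6*(3 + s))*s = (18 + 6*s)*s = s*(18 + 6*s))
n = -7 (n = 3 + (-5 - 5) = 3 - 10 = -7)
b(J) = -7 + J (b(J) = J - 7 = -7 + J)
d(c) = -12*c (d(c) = (6*(-2*1)*(3 - 2*1))*c = (6*(-2)*(3 - 2))*c = (6*(-2)*1)*c = -12*c)
(d(11) + b(0))*70 = (-12*11 + (-7 + 0))*70 = (-132 - 7)*70 = -139*70 = -9730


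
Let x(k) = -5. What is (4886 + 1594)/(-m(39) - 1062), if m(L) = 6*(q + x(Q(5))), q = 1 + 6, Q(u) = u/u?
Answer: -1080/179 ≈ -6.0335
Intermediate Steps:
Q(u) = 1
q = 7
m(L) = 12 (m(L) = 6*(7 - 5) = 6*2 = 12)
(4886 + 1594)/(-m(39) - 1062) = (4886 + 1594)/(-1*12 - 1062) = 6480/(-12 - 1062) = 6480/(-1074) = 6480*(-1/1074) = -1080/179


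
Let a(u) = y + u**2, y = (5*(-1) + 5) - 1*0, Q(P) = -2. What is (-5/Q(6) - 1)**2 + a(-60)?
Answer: 14409/4 ≈ 3602.3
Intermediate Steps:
y = 0 (y = (-5 + 5) + 0 = 0 + 0 = 0)
a(u) = u**2 (a(u) = 0 + u**2 = u**2)
(-5/Q(6) - 1)**2 + a(-60) = (-5/(-2) - 1)**2 + (-60)**2 = (-5*(-1/2) - 1)**2 + 3600 = (5/2 - 1)**2 + 3600 = (3/2)**2 + 3600 = 9/4 + 3600 = 14409/4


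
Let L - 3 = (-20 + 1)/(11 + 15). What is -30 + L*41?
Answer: 1639/26 ≈ 63.038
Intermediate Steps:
L = 59/26 (L = 3 + (-20 + 1)/(11 + 15) = 3 - 19/26 = 59/26 ≈ 2.2692)
-30 + L*41 = -30 + (59/26)*41 = -30 + 2419/26 = 1639/26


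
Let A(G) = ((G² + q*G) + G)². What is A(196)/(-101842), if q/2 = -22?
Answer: -449640072/50921 ≈ -8830.2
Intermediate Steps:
q = -44 (q = 2*(-22) = -44)
A(G) = (G² - 43*G)² (A(G) = ((G² - 44*G) + G)² = (G² - 43*G)²)
A(196)/(-101842) = (196²*(-43 + 196)²)/(-101842) = (38416*153²)*(-1/101842) = (38416*23409)*(-1/101842) = 899280144*(-1/101842) = -449640072/50921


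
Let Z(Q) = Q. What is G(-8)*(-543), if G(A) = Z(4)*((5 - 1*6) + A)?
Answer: 19548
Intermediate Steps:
G(A) = -4 + 4*A (G(A) = 4*((5 - 1*6) + A) = 4*((5 - 6) + A) = 4*(-1 + A) = -4 + 4*A)
G(-8)*(-543) = (-4 + 4*(-8))*(-543) = (-4 - 32)*(-543) = -36*(-543) = 19548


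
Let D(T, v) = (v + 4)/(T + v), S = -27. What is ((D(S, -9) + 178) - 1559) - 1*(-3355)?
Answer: 71069/36 ≈ 1974.1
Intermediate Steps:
D(T, v) = (4 + v)/(T + v)
((D(S, -9) + 178) - 1559) - 1*(-3355) = (((4 - 9)/(-27 - 9) + 178) - 1559) - 1*(-3355) = ((-5/(-36) + 178) - 1559) + 3355 = ((-1/36*(-5) + 178) - 1559) + 3355 = ((5/36 + 178) - 1559) + 3355 = (6413/36 - 1559) + 3355 = -49711/36 + 3355 = 71069/36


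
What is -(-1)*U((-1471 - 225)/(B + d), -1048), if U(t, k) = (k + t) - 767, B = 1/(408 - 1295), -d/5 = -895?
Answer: -1801456853/992331 ≈ -1815.4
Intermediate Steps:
d = 4475 (d = -5*(-895) = 4475)
B = -1/887 (B = 1/(-887) = -1/887 ≈ -0.0011274)
U(t, k) = -767 + k + t
-(-1)*U((-1471 - 225)/(B + d), -1048) = -(-1)*(-767 - 1048 + (-1471 - 225)/(-1/887 + 4475)) = -(-1)*(-767 - 1048 - 1696/3969324/887) = -(-1)*(-767 - 1048 - 1696*887/3969324) = -(-1)*(-767 - 1048 - 376088/992331) = -(-1)*(-1801456853)/992331 = -1*1801456853/992331 = -1801456853/992331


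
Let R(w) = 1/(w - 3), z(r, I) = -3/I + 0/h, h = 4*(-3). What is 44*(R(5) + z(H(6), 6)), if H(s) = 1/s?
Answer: 0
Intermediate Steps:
h = -12
z(r, I) = -3/I (z(r, I) = -3/I + 0/(-12) = -3/I + 0*(-1/12) = -3/I + 0 = -3/I)
R(w) = 1/(-3 + w)
44*(R(5) + z(H(6), 6)) = 44*(1/(-3 + 5) - 3/6) = 44*(1/2 - 3*⅙) = 44*(½ - ½) = 44*0 = 0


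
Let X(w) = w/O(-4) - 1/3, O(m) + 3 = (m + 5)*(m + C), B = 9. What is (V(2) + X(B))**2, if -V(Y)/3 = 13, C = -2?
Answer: 14641/9 ≈ 1626.8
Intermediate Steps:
V(Y) = -39 (V(Y) = -3*13 = -39)
O(m) = -3 + (-2 + m)*(5 + m) (O(m) = -3 + (m + 5)*(m - 2) = -3 + (5 + m)*(-2 + m) = -3 + (-2 + m)*(5 + m))
X(w) = -1/3 - w/9 (X(w) = w/(-13 + (-4)**2 + 3*(-4)) - 1/3 = w/(-13 + 16 - 12) - 1*1/3 = w/(-9) - 1/3 = w*(-1/9) - 1/3 = -w/9 - 1/3 = -1/3 - w/9)
(V(2) + X(B))**2 = (-39 + (-1/3 - 1/9*9))**2 = (-39 + (-1/3 - 1))**2 = (-39 - 4/3)**2 = (-121/3)**2 = 14641/9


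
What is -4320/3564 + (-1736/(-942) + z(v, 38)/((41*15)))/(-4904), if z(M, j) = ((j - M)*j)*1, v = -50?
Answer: -1580285507/1302140730 ≈ -1.2136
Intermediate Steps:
z(M, j) = j*(j - M) (z(M, j) = (j*(j - M))*1 = j*(j - M))
-4320/3564 + (-1736/(-942) + z(v, 38)/((41*15)))/(-4904) = -4320/3564 + (-1736/(-942) + (38*(38 - 1*(-50)))/((41*15)))/(-4904) = -4320*1/3564 + (-1736*(-1/942) + (38*(38 + 50))/615)*(-1/4904) = -40/33 + (868/471 + (38*88)*(1/615))*(-1/4904) = -40/33 + (868/471 + 3344*(1/615))*(-1/4904) = -40/33 + (868/471 + 3344/615)*(-1/4904) = -40/33 + (234316/32185)*(-1/4904) = -40/33 - 58579/39458810 = -1580285507/1302140730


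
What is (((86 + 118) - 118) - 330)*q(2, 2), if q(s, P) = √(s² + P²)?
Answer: -488*√2 ≈ -690.14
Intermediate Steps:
q(s, P) = √(P² + s²)
(((86 + 118) - 118) - 330)*q(2, 2) = (((86 + 118) - 118) - 330)*√(2² + 2²) = ((204 - 118) - 330)*√(4 + 4) = (86 - 330)*√8 = -488*√2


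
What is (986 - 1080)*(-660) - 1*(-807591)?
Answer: 869631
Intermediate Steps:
(986 - 1080)*(-660) - 1*(-807591) = -94*(-660) + 807591 = 62040 + 807591 = 869631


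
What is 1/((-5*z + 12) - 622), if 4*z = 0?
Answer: -1/610 ≈ -0.0016393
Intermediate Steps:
z = 0 (z = (¼)*0 = 0)
1/((-5*z + 12) - 622) = 1/((-5*0 + 12) - 622) = 1/((0 + 12) - 622) = 1/(12 - 622) = 1/(-610) = -1/610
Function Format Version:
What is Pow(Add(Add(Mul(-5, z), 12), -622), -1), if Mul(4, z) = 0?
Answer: Rational(-1, 610) ≈ -0.0016393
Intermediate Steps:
z = 0 (z = Mul(Rational(1, 4), 0) = 0)
Pow(Add(Add(Mul(-5, z), 12), -622), -1) = Pow(Add(Add(Mul(-5, 0), 12), -622), -1) = Pow(Add(Add(0, 12), -622), -1) = Pow(Add(12, -622), -1) = Pow(-610, -1) = Rational(-1, 610)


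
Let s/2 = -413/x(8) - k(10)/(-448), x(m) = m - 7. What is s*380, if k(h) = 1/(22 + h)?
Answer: -562472865/1792 ≈ -3.1388e+5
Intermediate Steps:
x(m) = -7 + m
s = -5920767/7168 (s = 2*(-413/(-7 + 8) - 1/(22 + 10)/(-448)) = 2*(-413/1 - 1/32*(-1/448)) = 2*(-413*1 - 1*1/32*(-1/448)) = 2*(-413 - 1/32*(-1/448)) = 2*(-413 + 1/14336) = 2*(-5920767/14336) = -5920767/7168 ≈ -826.00)
s*380 = -5920767/7168*380 = -562472865/1792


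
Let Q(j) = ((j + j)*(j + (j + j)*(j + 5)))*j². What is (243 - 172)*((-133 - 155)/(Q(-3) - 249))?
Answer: -6816/187 ≈ -36.449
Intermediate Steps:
Q(j) = 2*j³*(j + 2*j*(5 + j)) (Q(j) = ((2*j)*(j + (2*j)*(5 + j)))*j² = ((2*j)*(j + 2*j*(5 + j)))*j² = (2*j*(j + 2*j*(5 + j)))*j² = 2*j³*(j + 2*j*(5 + j)))
(243 - 172)*((-133 - 155)/(Q(-3) - 249)) = (243 - 172)*((-133 - 155)/((-3)⁴*(22 + 4*(-3)) - 249)) = 71*(-288/(81*(22 - 12) - 249)) = 71*(-288/(81*10 - 249)) = 71*(-288/(810 - 249)) = 71*(-288/561) = 71*(-288*1/561) = 71*(-96/187) = -6816/187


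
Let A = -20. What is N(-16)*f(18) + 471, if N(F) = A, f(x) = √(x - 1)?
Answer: 471 - 20*√17 ≈ 388.54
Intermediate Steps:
f(x) = √(-1 + x)
N(F) = -20
N(-16)*f(18) + 471 = -20*√(-1 + 18) + 471 = -20*√17 + 471 = 471 - 20*√17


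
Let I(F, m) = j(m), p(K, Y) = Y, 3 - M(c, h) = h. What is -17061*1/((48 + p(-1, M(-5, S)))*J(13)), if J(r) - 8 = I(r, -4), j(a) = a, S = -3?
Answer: -5687/72 ≈ -78.986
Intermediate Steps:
M(c, h) = 3 - h
I(F, m) = m
J(r) = 4 (J(r) = 8 - 4 = 4)
-17061*1/((48 + p(-1, M(-5, S)))*J(13)) = -17061*1/(4*(48 + (3 - 1*(-3)))) = -17061*1/(4*(48 + (3 + 3))) = -17061*1/(4*(48 + 6)) = -17061/(54*4) = -17061/216 = -17061*1/216 = -5687/72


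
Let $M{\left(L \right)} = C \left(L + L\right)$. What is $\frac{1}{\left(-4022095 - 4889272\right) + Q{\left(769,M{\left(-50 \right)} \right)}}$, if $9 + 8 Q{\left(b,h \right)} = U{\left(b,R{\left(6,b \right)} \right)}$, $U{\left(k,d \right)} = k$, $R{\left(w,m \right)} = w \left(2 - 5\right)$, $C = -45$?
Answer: $- \frac{1}{8911272} \approx -1.1222 \cdot 10^{-7}$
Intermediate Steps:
$R{\left(w,m \right)} = - 3 w$ ($R{\left(w,m \right)} = w \left(-3\right) = - 3 w$)
$M{\left(L \right)} = - 90 L$ ($M{\left(L \right)} = - 45 \left(L + L\right) = - 45 \cdot 2 L = - 90 L$)
$Q{\left(b,h \right)} = - \frac{9}{8} + \frac{b}{8}$
$\frac{1}{\left(-4022095 - 4889272\right) + Q{\left(769,M{\left(-50 \right)} \right)}} = \frac{1}{\left(-4022095 - 4889272\right) + \left(- \frac{9}{8} + \frac{1}{8} \cdot 769\right)} = \frac{1}{-8911367 + \left(- \frac{9}{8} + \frac{769}{8}\right)} = \frac{1}{-8911367 + 95} = \frac{1}{-8911272} = - \frac{1}{8911272}$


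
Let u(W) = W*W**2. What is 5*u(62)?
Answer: 1191640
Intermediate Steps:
u(W) = W**3
5*u(62) = 5*62**3 = 5*238328 = 1191640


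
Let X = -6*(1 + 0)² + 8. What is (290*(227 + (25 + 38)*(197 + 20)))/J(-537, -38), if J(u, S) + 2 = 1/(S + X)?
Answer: -145095120/73 ≈ -1.9876e+6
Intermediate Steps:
X = 2 (X = -6*1² + 8 = -6*1 + 8 = -6 + 8 = 2)
J(u, S) = -2 + 1/(2 + S) (J(u, S) = -2 + 1/(S + 2) = -2 + 1/(2 + S))
(290*(227 + (25 + 38)*(197 + 20)))/J(-537, -38) = (290*(227 + (25 + 38)*(197 + 20)))/(((-3 - 2*(-38))/(2 - 38))) = (290*(227 + 63*217))/(((-3 + 76)/(-36))) = (290*(227 + 13671))/((-1/36*73)) = (290*13898)/(-73/36) = 4030420*(-36/73) = -145095120/73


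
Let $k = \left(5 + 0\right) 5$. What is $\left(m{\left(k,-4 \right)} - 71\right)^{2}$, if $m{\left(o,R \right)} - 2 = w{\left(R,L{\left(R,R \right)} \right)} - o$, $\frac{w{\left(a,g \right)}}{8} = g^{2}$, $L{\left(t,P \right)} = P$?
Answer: $1156$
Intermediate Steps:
$w{\left(a,g \right)} = 8 g^{2}$
$k = 25$ ($k = 5 \cdot 5 = 25$)
$m{\left(o,R \right)} = 2 - o + 8 R^{2}$ ($m{\left(o,R \right)} = 2 + \left(8 R^{2} - o\right) = 2 + \left(- o + 8 R^{2}\right) = 2 - o + 8 R^{2}$)
$\left(m{\left(k,-4 \right)} - 71\right)^{2} = \left(\left(2 - 25 + 8 \left(-4\right)^{2}\right) - 71\right)^{2} = \left(\left(2 - 25 + 8 \cdot 16\right) - 71\right)^{2} = \left(\left(2 - 25 + 128\right) - 71\right)^{2} = \left(105 - 71\right)^{2} = 34^{2} = 1156$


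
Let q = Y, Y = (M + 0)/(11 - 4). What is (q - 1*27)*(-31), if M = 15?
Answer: 5394/7 ≈ 770.57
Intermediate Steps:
Y = 15/7 (Y = (15 + 0)/(11 - 4) = 15/7 ≈ 2.1429)
q = 15/7 ≈ 2.1429
(q - 1*27)*(-31) = (15/7 - 1*27)*(-31) = (15/7 - 27)*(-31) = -174/7*(-31) = 5394/7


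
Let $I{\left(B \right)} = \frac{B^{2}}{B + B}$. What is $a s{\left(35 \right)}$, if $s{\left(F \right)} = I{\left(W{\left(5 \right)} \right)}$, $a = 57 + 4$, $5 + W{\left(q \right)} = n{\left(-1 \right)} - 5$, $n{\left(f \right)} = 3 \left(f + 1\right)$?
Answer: $-305$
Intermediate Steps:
$n{\left(f \right)} = 3 + 3 f$ ($n{\left(f \right)} = 3 \left(1 + f\right) = 3 + 3 f$)
$W{\left(q \right)} = -10$ ($W{\left(q \right)} = -5 + \left(\left(3 + 3 \left(-1\right)\right) - 5\right) = -5 + \left(\left(3 - 3\right) - 5\right) = -5 + \left(0 - 5\right) = -5 - 5 = -10$)
$I{\left(B \right)} = \frac{B}{2}$ ($I{\left(B \right)} = \frac{B^{2}}{2 B} = \frac{1}{2 B} B^{2} = \frac{B}{2}$)
$a = 61$
$s{\left(F \right)} = -5$ ($s{\left(F \right)} = \frac{1}{2} \left(-10\right) = -5$)
$a s{\left(35 \right)} = 61 \left(-5\right) = -305$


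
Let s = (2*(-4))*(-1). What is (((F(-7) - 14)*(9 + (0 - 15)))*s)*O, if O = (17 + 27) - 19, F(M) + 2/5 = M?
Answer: 25680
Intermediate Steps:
F(M) = -⅖ + M
O = 25 (O = 44 - 19 = 25)
s = 8 (s = -8*(-1) = 8)
(((F(-7) - 14)*(9 + (0 - 15)))*s)*O = ((((-⅖ - 7) - 14)*(9 + (0 - 15)))*8)*25 = (((-37/5 - 14)*(9 - 15))*8)*25 = (-107/5*(-6)*8)*25 = ((642/5)*8)*25 = (5136/5)*25 = 25680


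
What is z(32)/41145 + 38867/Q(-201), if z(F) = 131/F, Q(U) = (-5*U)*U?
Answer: -681965123/3546238176 ≈ -0.19231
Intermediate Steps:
Q(U) = -5*U²
z(32)/41145 + 38867/Q(-201) = (131/32)/41145 + 38867/((-5*(-201)²)) = (131*(1/32))*(1/41145) + 38867/((-5*40401)) = (131/32)*(1/41145) + 38867/(-202005) = 131/1316640 + 38867*(-1/202005) = 131/1316640 - 38867/202005 = -681965123/3546238176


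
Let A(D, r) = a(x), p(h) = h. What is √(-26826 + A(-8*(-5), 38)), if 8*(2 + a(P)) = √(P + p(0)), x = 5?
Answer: √(-429248 + 2*√5)/4 ≈ 163.79*I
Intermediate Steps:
a(P) = -2 + √P/8 (a(P) = -2 + √(P + 0)/8 = -2 + √P/8)
A(D, r) = -2 + √5/8
√(-26826 + A(-8*(-5), 38)) = √(-26826 + (-2 + √5/8)) = √(-26828 + √5/8)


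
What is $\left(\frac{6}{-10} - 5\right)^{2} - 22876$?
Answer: $- \frac{571116}{25} \approx -22845.0$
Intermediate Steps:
$\left(\frac{6}{-10} - 5\right)^{2} - 22876 = \left(6 \left(- \frac{1}{10}\right) - 5\right)^{2} - 22876 = \left(- \frac{3}{5} - 5\right)^{2} - 22876 = \left(- \frac{28}{5}\right)^{2} - 22876 = \frac{784}{25} - 22876 = - \frac{571116}{25}$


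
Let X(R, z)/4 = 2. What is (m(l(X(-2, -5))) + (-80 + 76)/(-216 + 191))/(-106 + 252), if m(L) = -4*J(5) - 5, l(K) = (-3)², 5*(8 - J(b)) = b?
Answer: -821/3650 ≈ -0.22493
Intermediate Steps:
J(b) = 8 - b/5
X(R, z) = 8 (X(R, z) = 4*2 = 8)
l(K) = 9
m(L) = -33 (m(L) = -4*(8 - ⅕*5) - 5 = -4*(8 - 1) - 5 = -4*7 - 5 = -28 - 5 = -33)
(m(l(X(-2, -5))) + (-80 + 76)/(-216 + 191))/(-106 + 252) = (-33 + (-80 + 76)/(-216 + 191))/(-106 + 252) = (-33 - 4/(-25))/146 = (-33 - 4*(-1/25))*(1/146) = (-33 + 4/25)*(1/146) = -821/25*1/146 = -821/3650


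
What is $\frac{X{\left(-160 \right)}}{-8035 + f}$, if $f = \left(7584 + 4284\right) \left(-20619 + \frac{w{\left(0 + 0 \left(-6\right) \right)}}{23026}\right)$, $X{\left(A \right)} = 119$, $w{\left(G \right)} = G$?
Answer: $- \frac{119}{244714327} \approx -4.8628 \cdot 10^{-7}$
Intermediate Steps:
$f = -244706292$ ($f = \left(7584 + 4284\right) \left(-20619 + \frac{0 + 0 \left(-6\right)}{23026}\right) = 11868 \left(-20619 + \left(0 + 0\right) \frac{1}{23026}\right) = 11868 \left(-20619 + 0 \cdot \frac{1}{23026}\right) = 11868 \left(-20619 + 0\right) = 11868 \left(-20619\right) = -244706292$)
$\frac{X{\left(-160 \right)}}{-8035 + f} = \frac{119}{-8035 - 244706292} = \frac{119}{-244714327} = 119 \left(- \frac{1}{244714327}\right) = - \frac{119}{244714327}$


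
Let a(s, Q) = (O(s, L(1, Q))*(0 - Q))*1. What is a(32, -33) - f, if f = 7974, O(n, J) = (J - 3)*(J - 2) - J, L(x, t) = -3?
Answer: -6885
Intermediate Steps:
O(n, J) = -J + (-3 + J)*(-2 + J) (O(n, J) = (-3 + J)*(-2 + J) - J = -J + (-3 + J)*(-2 + J))
a(s, Q) = -33*Q (a(s, Q) = ((6 + (-3)² - 6*(-3))*(0 - Q))*1 = ((6 + 9 + 18)*(-Q))*1 = (33*(-Q))*1 = -33*Q*1 = -33*Q)
a(32, -33) - f = -33*(-33) - 1*7974 = 1089 - 7974 = -6885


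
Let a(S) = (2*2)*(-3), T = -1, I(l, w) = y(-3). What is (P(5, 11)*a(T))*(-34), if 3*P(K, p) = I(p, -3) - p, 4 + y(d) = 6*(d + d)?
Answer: -6936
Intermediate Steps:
y(d) = -4 + 12*d (y(d) = -4 + 6*(d + d) = -4 + 6*(2*d) = -4 + 12*d)
I(l, w) = -40 (I(l, w) = -4 + 12*(-3) = -4 - 36 = -40)
P(K, p) = -40/3 - p/3 (P(K, p) = (-40 - p)/3 = -40/3 - p/3)
a(S) = -12 (a(S) = 4*(-3) = -12)
(P(5, 11)*a(T))*(-34) = ((-40/3 - ⅓*11)*(-12))*(-34) = ((-40/3 - 11/3)*(-12))*(-34) = -17*(-12)*(-34) = 204*(-34) = -6936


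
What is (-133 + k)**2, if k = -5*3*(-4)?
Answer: 5329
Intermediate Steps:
k = 60 (k = -15*(-4) = 60)
(-133 + k)**2 = (-133 + 60)**2 = (-73)**2 = 5329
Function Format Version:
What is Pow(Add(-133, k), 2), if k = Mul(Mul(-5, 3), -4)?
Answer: 5329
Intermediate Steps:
k = 60 (k = Mul(-15, -4) = 60)
Pow(Add(-133, k), 2) = Pow(Add(-133, 60), 2) = Pow(-73, 2) = 5329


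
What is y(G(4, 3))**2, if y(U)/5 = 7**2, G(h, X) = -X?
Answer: 60025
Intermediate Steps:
y(U) = 245 (y(U) = 5*7**2 = 5*49 = 245)
y(G(4, 3))**2 = 245**2 = 60025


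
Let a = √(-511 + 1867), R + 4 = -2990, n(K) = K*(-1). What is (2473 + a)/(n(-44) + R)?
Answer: -2473/2950 - √339/1475 ≈ -0.85079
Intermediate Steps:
n(K) = -K
R = -2994 (R = -4 - 2990 = -2994)
a = 2*√339 (a = √1356 = 2*√339 ≈ 36.824)
(2473 + a)/(n(-44) + R) = (2473 + 2*√339)/(-1*(-44) - 2994) = (2473 + 2*√339)/(44 - 2994) = (2473 + 2*√339)/(-2950) = (2473 + 2*√339)*(-1/2950) = -2473/2950 - √339/1475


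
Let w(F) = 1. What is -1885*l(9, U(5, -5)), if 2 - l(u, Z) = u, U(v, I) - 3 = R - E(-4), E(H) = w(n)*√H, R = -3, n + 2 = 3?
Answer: 13195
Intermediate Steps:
n = 1 (n = -2 + 3 = 1)
E(H) = √H (E(H) = 1*√H = √H)
U(v, I) = -2*I (U(v, I) = 3 + (-3 - √(-4)) = 3 + (-3 - 2*I) = -2*I)
l(u, Z) = 2 - u
-1885*l(9, U(5, -5)) = -1885*(2 - 1*9) = -1885*(2 - 9) = -1885*(-7) = 13195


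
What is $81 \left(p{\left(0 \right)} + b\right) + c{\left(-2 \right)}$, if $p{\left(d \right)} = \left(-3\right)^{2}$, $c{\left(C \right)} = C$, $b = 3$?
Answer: $970$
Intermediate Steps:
$p{\left(d \right)} = 9$
$81 \left(p{\left(0 \right)} + b\right) + c{\left(-2 \right)} = 81 \left(9 + 3\right) - 2 = 81 \cdot 12 - 2 = 972 - 2 = 970$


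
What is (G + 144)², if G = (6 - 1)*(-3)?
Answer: 16641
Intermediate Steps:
G = -15 (G = 5*(-3) = -15)
(G + 144)² = (-15 + 144)² = 129² = 16641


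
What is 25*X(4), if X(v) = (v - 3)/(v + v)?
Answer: 25/8 ≈ 3.1250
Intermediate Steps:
X(v) = (-3 + v)/(2*v) (X(v) = (-3 + v)/((2*v)) = (-3 + v)*(1/(2*v)) = (-3 + v)/(2*v))
25*X(4) = 25*((½)*(-3 + 4)/4) = 25*((½)*(¼)*1) = 25*(⅛) = 25/8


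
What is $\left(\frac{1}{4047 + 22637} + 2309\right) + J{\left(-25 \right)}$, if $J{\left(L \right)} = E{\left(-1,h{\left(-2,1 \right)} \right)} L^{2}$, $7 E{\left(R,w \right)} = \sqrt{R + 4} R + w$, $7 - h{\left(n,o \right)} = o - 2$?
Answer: $\frac{80673357}{26684} - \frac{625 \sqrt{3}}{7} \approx 2868.6$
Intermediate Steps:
$h{\left(n,o \right)} = 9 - o$ ($h{\left(n,o \right)} = 7 - \left(o - 2\right) = 7 - \left(-2 + o\right) = 9 - o$)
$E{\left(R,w \right)} = \frac{w}{7} + \frac{R \sqrt{4 + R}}{7}$ ($E{\left(R,w \right)} = \frac{\sqrt{R + 4} R + w}{7} = \frac{\sqrt{4 + R} R + w}{7} = \frac{R \sqrt{4 + R} + w}{7} = \frac{w + R \sqrt{4 + R}}{7} = \frac{w}{7} + \frac{R \sqrt{4 + R}}{7}$)
$J{\left(L \right)} = L^{2} \left(\frac{8}{7} - \frac{\sqrt{3}}{7}\right)$ ($J{\left(L \right)} = \left(\frac{9 - 1}{7} + \frac{1}{7} \left(-1\right) \sqrt{4 - 1}\right) L^{2} = \left(\frac{9 - 1}{7} + \frac{1}{7} \left(-1\right) \sqrt{3}\right) L^{2} = \left(\frac{1}{7} \cdot 8 - \frac{\sqrt{3}}{7}\right) L^{2} = \left(\frac{8}{7} - \frac{\sqrt{3}}{7}\right) L^{2} = L^{2} \left(\frac{8}{7} - \frac{\sqrt{3}}{7}\right)$)
$\left(\frac{1}{4047 + 22637} + 2309\right) + J{\left(-25 \right)} = \left(\frac{1}{4047 + 22637} + 2309\right) + \frac{\left(-25\right)^{2} \left(8 - \sqrt{3}\right)}{7} = \left(\frac{1}{26684} + 2309\right) + \frac{1}{7} \cdot 625 \left(8 - \sqrt{3}\right) = \left(\frac{1}{26684} + 2309\right) + \left(\frac{5000}{7} - \frac{625 \sqrt{3}}{7}\right) = \frac{61613357}{26684} + \left(\frac{5000}{7} - \frac{625 \sqrt{3}}{7}\right) = \frac{80673357}{26684} - \frac{625 \sqrt{3}}{7}$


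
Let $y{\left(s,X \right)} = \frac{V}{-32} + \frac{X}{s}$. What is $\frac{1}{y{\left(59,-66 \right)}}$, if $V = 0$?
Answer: $- \frac{59}{66} \approx -0.89394$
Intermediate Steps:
$y{\left(s,X \right)} = \frac{X}{s}$ ($y{\left(s,X \right)} = \frac{0}{-32} + \frac{X}{s} = 0 \left(- \frac{1}{32}\right) + \frac{X}{s} = 0 + \frac{X}{s} = \frac{X}{s}$)
$\frac{1}{y{\left(59,-66 \right)}} = \frac{1}{\left(-66\right) \frac{1}{59}} = \frac{1}{- \frac{66}{59}} = - \frac{59}{66}$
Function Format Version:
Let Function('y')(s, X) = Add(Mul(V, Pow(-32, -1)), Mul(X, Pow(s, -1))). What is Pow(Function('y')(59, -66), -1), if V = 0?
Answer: Rational(-59, 66) ≈ -0.89394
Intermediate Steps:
Function('y')(s, X) = Mul(X, Pow(s, -1)) (Function('y')(s, X) = Add(Mul(0, Pow(-32, -1)), Mul(X, Pow(s, -1))) = Add(Mul(0, Rational(-1, 32)), Mul(X, Pow(s, -1))) = Add(0, Mul(X, Pow(s, -1))) = Mul(X, Pow(s, -1)))
Pow(Function('y')(59, -66), -1) = Pow(Mul(-66, Pow(59, -1)), -1) = Pow(Mul(-66, Rational(1, 59)), -1) = Pow(Rational(-66, 59), -1) = Rational(-59, 66)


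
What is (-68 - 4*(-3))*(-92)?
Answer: 5152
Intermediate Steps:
(-68 - 4*(-3))*(-92) = (-68 + 12)*(-92) = -56*(-92) = 5152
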